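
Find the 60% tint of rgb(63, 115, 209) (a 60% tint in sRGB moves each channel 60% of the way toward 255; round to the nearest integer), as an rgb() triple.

Per channel, c → c + 0.6(255 − c):
  R: 63 + 0.6×(255−63) = 63 + 115.2 = 178.2 → 178
  G: 115 + 0.6×(255−115) = 115 + 84 = 199 → 199
  B: 209 + 0.6×(255−209) = 209 + 27.6 = 236.6 → 237

rgb(178, 199, 237)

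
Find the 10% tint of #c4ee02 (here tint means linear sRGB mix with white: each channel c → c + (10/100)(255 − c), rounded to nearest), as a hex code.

#c4ee02 is rgb(196, 238, 2).
Per channel, c → c + 0.1(255 − c):
  R: 196 + 0.1×(255−196) = 196 + 5.9 = 201.9 → 202
  G: 238 + 1.7 = 239.7 → 240
  B: 2 + 25.3 = 27.3 → 27
rgb(202, 240, 27) = #caf01b.

#caf01b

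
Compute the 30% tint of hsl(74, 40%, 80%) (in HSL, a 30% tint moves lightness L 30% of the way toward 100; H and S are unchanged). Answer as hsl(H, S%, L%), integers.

L moves 30% from 80 toward 100: 80 + 6 = 86 → 86.
H and S are unchanged.

hsl(74, 40%, 86%)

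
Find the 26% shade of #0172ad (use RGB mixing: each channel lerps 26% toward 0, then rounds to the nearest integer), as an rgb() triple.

rgb(1, 84, 128)

#0172ad is rgb(1, 114, 173).
Per channel, c → c + 0.26(0 − c):
  R: 1 + 0.26×(0−1) = 1 − 0.26 = 0.74 → 1
  G: 114 − 29.64 = 84.36 → 84
  B: 173 + 0.26×(0−173) = 173 − 44.98 = 128.02 → 128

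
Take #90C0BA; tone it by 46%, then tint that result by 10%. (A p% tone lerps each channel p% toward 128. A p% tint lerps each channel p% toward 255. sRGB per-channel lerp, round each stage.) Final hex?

#90C0BA is rgb(144, 192, 186).
Per channel, c → c + 0.46(128 − c):
  R: 144 + 0.46×(128−144) = 144 − 7.36 = 136.64 → 137
  G: 192 + 0.46×(128−192) = 192 − 29.44 = 162.56 → 163
  B: 186 + 0.46×(128−186) = 186 − 26.68 = 159.32 → 159
After the tone: rgb(137, 163, 159) = #89A39F.
Per channel, c → c + 0.1(255 − c):
  R: 137 + 11.8 = 148.8 → 149
  G: 163 + 0.1×(255−163) = 163 + 9.2 = 172.2 → 172
  B: 159 + 9.6 = 168.6 → 169
rgb(149, 172, 169) = #95ACA9.

#95ACA9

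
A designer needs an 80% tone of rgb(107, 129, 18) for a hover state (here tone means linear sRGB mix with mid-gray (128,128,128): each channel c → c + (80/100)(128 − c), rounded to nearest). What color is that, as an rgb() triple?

Per channel, c → c + 0.8(128 − c):
  R: 107 + 0.8×(128−107) = 107 + 16.8 = 123.8 → 124
  G: 129 + 0.8×(128−129) = 129 − 0.8 = 128.2 → 128
  B: 18 + 88 = 106 → 106

rgb(124, 128, 106)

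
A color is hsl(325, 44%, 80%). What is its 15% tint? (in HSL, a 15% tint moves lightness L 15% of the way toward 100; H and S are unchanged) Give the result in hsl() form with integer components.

hsl(325, 44%, 83%)

L moves 15% from 80 toward 100: 80 + 3 = 83 → 83.
H and S are unchanged.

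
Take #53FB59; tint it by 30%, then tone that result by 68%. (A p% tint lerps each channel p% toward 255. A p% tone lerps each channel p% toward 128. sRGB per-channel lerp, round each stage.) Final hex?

#53FB59 is rgb(83, 251, 89).
Lerp each channel 30% toward 255:
  R: 83 + 0.3×(255−83) = 83 + 51.6 = 134.6 → 135
  G: 251 + 0.3×(255−251) = 251 + 1.2 = 252.2 → 252
  B: 89 + 49.8 = 138.8 → 139
After the tint: rgb(135, 252, 139) = #87FC8B.
Per channel, c → c + 0.68(128 − c):
  R: 135 − 4.76 = 130.24 → 130
  G: 252 + 0.68×(128−252) = 252 − 84.32 = 167.68 → 168
  B: 139 + 0.68×(128−139) = 139 − 7.48 = 131.52 → 132
rgb(130, 168, 132) = #82A884.

#82A884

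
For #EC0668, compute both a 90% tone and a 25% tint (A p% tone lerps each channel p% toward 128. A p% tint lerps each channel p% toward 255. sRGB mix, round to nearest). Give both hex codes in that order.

#8B747E, #F1448E

#EC0668 is rgb(236, 6, 104).
90% tone:
  R: 236 + 0.9×(128−236) = 236 − 97.2 = 138.8 → 139
  G: 6 + 0.9×(128−6) = 6 + 109.8 = 115.8 → 116
  B: 104 + 0.9×(128−104) = 104 + 21.6 = 125.6 → 126
  → #8B747E
25% tint:
  R: 236 + 4.75 = 240.75 → 241
  G: 6 + 0.25×(255−6) = 6 + 62.25 = 68.25 → 68
  B: 104 + 0.25×(255−104) = 104 + 37.75 = 141.75 → 142
  → #F1448E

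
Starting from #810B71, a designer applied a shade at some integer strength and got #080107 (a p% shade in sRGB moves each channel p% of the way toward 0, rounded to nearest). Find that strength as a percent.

94%

#810B71 is rgb(129, 11, 113); #080107 is rgb(8, 1, 7).
On the R channel (widest range): 8 ≈ 129 + (p/100)(0 − 129), so p ≈ 100×(8 − 129)/(0 − 129) = -12100/-129 = 93.80.
p = 94 reproduces all three channels after rounding.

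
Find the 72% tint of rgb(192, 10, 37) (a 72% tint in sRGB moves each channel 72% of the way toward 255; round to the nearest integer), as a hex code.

Lerp each channel 72% toward 255:
  R: 192 + 0.72×(255−192) = 192 + 45.36 = 237.36 → 237
  G: 10 + 0.72×(255−10) = 10 + 176.4 = 186.4 → 186
  B: 37 + 0.72×(255−37) = 37 + 156.96 = 193.96 → 194
rgb(237, 186, 194) = #EDBAC2.

#EDBAC2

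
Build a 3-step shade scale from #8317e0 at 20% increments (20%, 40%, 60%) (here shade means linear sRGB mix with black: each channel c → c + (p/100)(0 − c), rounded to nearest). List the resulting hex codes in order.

#6912b3, #4f0e86, #34095a

#8317e0 is rgb(131, 23, 224).
20%: (131 − 26.2 = 104.8→105, 23 − 4.6 = 18.4→18, 224 − 44.8 = 179.2→179) → #6912b3
40%: (131 − 52.4 = 78.6→79, 23 − 9.2 = 13.8→14, 224 − 89.6 = 134.4→134) → #4f0e86
60%: (131 − 78.6 = 52.4→52, 23 − 13.8 = 9.2→9, 224 − 134.4 = 89.6→90) → #34095a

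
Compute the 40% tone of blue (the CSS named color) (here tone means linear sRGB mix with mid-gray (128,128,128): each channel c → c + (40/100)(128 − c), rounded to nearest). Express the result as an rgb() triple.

CSS blue is rgb(0, 0, 255).
A 40% tone moves each channel 40% toward 128:
  R: 0 + 51.2 = 51.2 → 51
  G: 0 + 51.2 = 51.2 → 51
  B: 255 + 0.4×(128−255) = 255 − 50.8 = 204.2 → 204

rgb(51, 51, 204)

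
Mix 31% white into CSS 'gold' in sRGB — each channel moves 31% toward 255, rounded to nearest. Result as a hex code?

#FFE34F

CSS gold is rgb(255, 215, 0).
A 31% tint moves each channel 31% toward 255:
  R: 255 + 0.31×(255−255) = 255 + 0 = 255 → 255
  G: 215 + 0.31×(255−215) = 215 + 12.4 = 227.4 → 227
  B: 0 + 0.31×(255−0) = 0 + 79.05 = 79.05 → 79
rgb(255, 227, 79) = #FFE34F.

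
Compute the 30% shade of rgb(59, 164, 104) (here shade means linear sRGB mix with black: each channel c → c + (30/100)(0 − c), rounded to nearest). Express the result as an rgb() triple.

rgb(41, 115, 73)

A 30% shade moves each channel 30% toward 0:
  R: 59 + 0.3×(0−59) = 59 − 17.7 = 41.3 → 41
  G: 164 + 0.3×(0−164) = 164 − 49.2 = 114.8 → 115
  B: 104 − 31.2 = 72.8 → 73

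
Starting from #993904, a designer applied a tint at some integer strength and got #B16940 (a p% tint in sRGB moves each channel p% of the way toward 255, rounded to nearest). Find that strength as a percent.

#993904 is rgb(153, 57, 4); #B16940 is rgb(177, 105, 64).
On the B channel (widest range): 64 ≈ 4 + (p/100)(255 − 4), so p ≈ 100×(64 − 4)/(255 − 4) = 6000/251 = 23.90.
p = 24 reproduces all three channels after rounding.

24%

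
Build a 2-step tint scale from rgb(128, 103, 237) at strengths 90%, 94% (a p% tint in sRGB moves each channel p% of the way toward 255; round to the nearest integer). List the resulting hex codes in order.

#F2F0FD, #F7F6FE

90%: (128 + 114.3 = 242.3→242, 103 + 136.8 = 239.8→240, 237 + 16.2 = 253.2→253) → #F2F0FD
94%: (128 + 119.38 = 247.38→247, 103 + 142.88 = 245.88→246, 237 + 16.92 = 253.92→254) → #F7F6FE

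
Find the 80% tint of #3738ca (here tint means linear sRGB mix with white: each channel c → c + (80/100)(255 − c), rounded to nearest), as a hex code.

#d7d7f4

#3738ca is rgb(55, 56, 202).
Per channel, c → c + 0.8(255 − c):
  R: 55 + 160 = 215 → 215
  G: 56 + 0.8×(255−56) = 56 + 159.2 = 215.2 → 215
  B: 202 + 0.8×(255−202) = 202 + 42.4 = 244.4 → 244
rgb(215, 215, 244) = #d7d7f4.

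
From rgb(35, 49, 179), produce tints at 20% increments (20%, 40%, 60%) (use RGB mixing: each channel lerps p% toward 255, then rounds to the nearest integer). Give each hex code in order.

20%: (35 + 44 = 79→79, 49 + 41.2 = 90.2→90, 179 + 15.2 = 194.2→194) → #4f5ac2
40%: (35 + 88 = 123→123, 49 + 82.4 = 131.4→131, 179 + 30.4 = 209.4→209) → #7b83d1
60%: (35 + 132 = 167→167, 49 + 123.6 = 172.6→173, 179 + 45.6 = 224.6→225) → #a7ade1

#4f5ac2, #7b83d1, #a7ade1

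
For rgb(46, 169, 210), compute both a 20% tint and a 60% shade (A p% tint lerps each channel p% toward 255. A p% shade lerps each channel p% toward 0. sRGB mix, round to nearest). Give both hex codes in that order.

20% tint:
  R: 46 + 0.2×(255−46) = 46 + 41.8 = 87.8 → 88
  G: 169 + 17.2 = 186.2 → 186
  B: 210 + 9 = 219 → 219
  → #58BADB
60% shade:
  R: 46 + 0.6×(0−46) = 46 − 27.6 = 18.4 → 18
  G: 169 − 101.4 = 67.6 → 68
  B: 210 + 0.6×(0−210) = 210 − 126 = 84 → 84
  → #124454

#58BADB, #124454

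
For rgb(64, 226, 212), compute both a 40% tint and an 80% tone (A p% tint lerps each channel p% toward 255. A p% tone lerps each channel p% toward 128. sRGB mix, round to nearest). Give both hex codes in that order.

40% tint:
  R: 64 + 76.4 = 140.4 → 140
  G: 226 + 11.6 = 237.6 → 238
  B: 212 + 17.2 = 229.2 → 229
  → #8CEEE5
80% tone:
  R: 64 + 0.8×(128−64) = 64 + 51.2 = 115.2 → 115
  G: 226 − 78.4 = 147.6 → 148
  B: 212 + 0.8×(128−212) = 212 − 67.2 = 144.8 → 145
  → #739491

#8CEEE5, #739491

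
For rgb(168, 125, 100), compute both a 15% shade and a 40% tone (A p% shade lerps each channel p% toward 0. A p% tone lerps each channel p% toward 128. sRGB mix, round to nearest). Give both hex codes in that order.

15% shade:
  R: 168 − 25.2 = 142.8 → 143
  G: 125 + 0.15×(0−125) = 125 − 18.75 = 106.25 → 106
  B: 100 − 15 = 85 → 85
  → #8F6A55
40% tone:
  R: 168 − 16 = 152 → 152
  G: 125 + 1.2 = 126.2 → 126
  B: 100 + 0.4×(128−100) = 100 + 11.2 = 111.2 → 111
  → #987E6F

#8F6A55, #987E6F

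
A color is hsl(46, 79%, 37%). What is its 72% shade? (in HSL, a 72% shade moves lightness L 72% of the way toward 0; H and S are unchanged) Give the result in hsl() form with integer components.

L moves 72% from 37 toward 0: 37 − 26.64 = 10.36 → 10.
H and S are unchanged.

hsl(46, 79%, 10%)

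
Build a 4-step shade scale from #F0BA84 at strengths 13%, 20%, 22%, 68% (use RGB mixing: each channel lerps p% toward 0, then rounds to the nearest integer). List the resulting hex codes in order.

#D1A273, #C0956A, #BB9167, #4D3C2A

#F0BA84 is rgb(240, 186, 132).
13%: (240 − 31.2 = 208.8→209, 186 − 24.18 = 161.82→162, 132 − 17.16 = 114.84→115) → #D1A273
20%: (240 − 48 = 192→192, 186 − 37.2 = 148.8→149, 132 − 26.4 = 105.6→106) → #C0956A
22%: (240 − 52.8 = 187.2→187, 186 − 40.92 = 145.08→145, 132 − 29.04 = 102.96→103) → #BB9167
68%: (240 − 163.2 = 76.8→77, 186 − 126.48 = 59.52→60, 132 − 89.76 = 42.24→42) → #4D3C2A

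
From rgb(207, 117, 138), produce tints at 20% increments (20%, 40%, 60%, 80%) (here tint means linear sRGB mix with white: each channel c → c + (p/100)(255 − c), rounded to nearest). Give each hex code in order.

#D991A1, #E2ACB9, #ECC8D0, #F5E3E8

20%: (207 + 9.6 = 216.6→217, 117 + 27.6 = 144.6→145, 138 + 23.4 = 161.4→161) → #D991A1
40%: (207 + 19.2 = 226.2→226, 117 + 55.2 = 172.2→172, 138 + 46.8 = 184.8→185) → #E2ACB9
60%: (207 + 28.8 = 235.8→236, 117 + 82.8 = 199.8→200, 138 + 70.2 = 208.2→208) → #ECC8D0
80%: (207 + 38.4 = 245.4→245, 117 + 110.4 = 227.4→227, 138 + 93.6 = 231.6→232) → #F5E3E8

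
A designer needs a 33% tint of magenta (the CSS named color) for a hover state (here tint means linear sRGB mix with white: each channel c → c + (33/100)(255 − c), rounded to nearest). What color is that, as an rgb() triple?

CSS magenta is rgb(255, 0, 255).
A 33% tint moves each channel 33% toward 255:
  R: 255 + 0.33×(255−255) = 255 + 0 = 255 → 255
  G: 0 + 0.33×(255−0) = 0 + 84.15 = 84.15 → 84
  B: 255 + 0 = 255 → 255

rgb(255, 84, 255)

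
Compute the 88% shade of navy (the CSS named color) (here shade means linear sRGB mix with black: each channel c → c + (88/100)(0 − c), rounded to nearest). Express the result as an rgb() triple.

CSS navy is rgb(0, 0, 128).
Lerp each channel 88% toward 0:
  R: 0 + 0 = 0 → 0
  G: 0 + 0.88×(0−0) = 0 + 0 = 0 → 0
  B: 128 − 112.64 = 15.36 → 15

rgb(0, 0, 15)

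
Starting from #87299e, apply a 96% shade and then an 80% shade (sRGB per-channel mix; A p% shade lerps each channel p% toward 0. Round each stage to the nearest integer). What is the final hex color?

#010001

#87299e is rgb(135, 41, 158).
A 96% shade moves each channel 96% toward 0:
  R: 135 + 0.96×(0−135) = 135 − 129.6 = 5.4 → 5
  G: 41 + 0.96×(0−41) = 41 − 39.36 = 1.64 → 2
  B: 158 + 0.96×(0−158) = 158 − 151.68 = 6.32 → 6
After the shade: rgb(5, 2, 6) = #050206.
An 80% shade moves each channel 80% toward 0:
  R: 5 + 0.8×(0−5) = 5 − 4 = 1 → 1
  G: 2 + 0.8×(0−2) = 2 − 1.6 = 0.4 → 0
  B: 6 + 0.8×(0−6) = 6 − 4.8 = 1.2 → 1
rgb(1, 0, 1) = #010001.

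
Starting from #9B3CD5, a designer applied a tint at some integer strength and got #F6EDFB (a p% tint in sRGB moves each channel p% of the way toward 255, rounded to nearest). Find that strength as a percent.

#9B3CD5 is rgb(155, 60, 213); #F6EDFB is rgb(246, 237, 251).
On the G channel (widest range): 237 ≈ 60 + (p/100)(255 − 60), so p ≈ 100×(237 − 60)/(255 − 60) = 17700/195 = 90.77.
p = 91 reproduces all three channels after rounding.

91%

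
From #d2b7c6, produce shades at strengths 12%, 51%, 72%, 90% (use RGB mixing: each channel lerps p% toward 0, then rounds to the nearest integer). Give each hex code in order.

#d2b7c6 is rgb(210, 183, 198).
12%: (210 − 25.2 = 184.8→185, 183 − 21.96 = 161.04→161, 198 − 23.76 = 174.24→174) → #b9a1ae
51%: (210 − 107.1 = 102.9→103, 183 − 93.33 = 89.67→90, 198 − 100.98 = 97.02→97) → #675a61
72%: (210 − 151.2 = 58.8→59, 183 − 131.76 = 51.24→51, 198 − 142.56 = 55.44→55) → #3b3337
90%: (210 − 189 = 21→21, 183 − 164.7 = 18.3→18, 198 − 178.2 = 19.8→20) → #151214

#b9a1ae, #675a61, #3b3337, #151214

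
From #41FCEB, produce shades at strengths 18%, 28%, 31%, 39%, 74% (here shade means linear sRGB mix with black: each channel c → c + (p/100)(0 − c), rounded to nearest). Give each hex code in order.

#35CFC1, #2FB5A9, #2DAEA2, #289A8F, #11423D

#41FCEB is rgb(65, 252, 235).
18%: (65 − 11.7 = 53.3→53, 252 − 45.36 = 206.64→207, 235 − 42.3 = 192.7→193) → #35CFC1
28%: (65 − 18.2 = 46.8→47, 252 − 70.56 = 181.44→181, 235 − 65.8 = 169.2→169) → #2FB5A9
31%: (65 − 20.15 = 44.85→45, 252 − 78.12 = 173.88→174, 235 − 72.85 = 162.15→162) → #2DAEA2
39%: (65 − 25.35 = 39.65→40, 252 − 98.28 = 153.72→154, 235 − 91.65 = 143.35→143) → #289A8F
74%: (65 − 48.1 = 16.9→17, 252 − 186.48 = 65.52→66, 235 − 173.9 = 61.1→61) → #11423D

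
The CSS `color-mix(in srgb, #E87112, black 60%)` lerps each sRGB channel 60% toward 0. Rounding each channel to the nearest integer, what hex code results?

#5D2D07

#E87112 is rgb(232, 113, 18).
Lerp each channel 60% toward 0:
  R: 232 − 139.2 = 92.8 → 93
  G: 113 + 0.6×(0−113) = 113 − 67.8 = 45.2 → 45
  B: 18 + 0.6×(0−18) = 18 − 10.8 = 7.2 → 7
rgb(93, 45, 7) = #5D2D07.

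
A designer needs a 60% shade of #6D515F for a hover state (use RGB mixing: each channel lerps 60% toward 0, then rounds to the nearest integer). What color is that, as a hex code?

#6D515F is rgb(109, 81, 95).
A 60% shade moves each channel 60% toward 0:
  R: 109 + 0.6×(0−109) = 109 − 65.4 = 43.6 → 44
  G: 81 + 0.6×(0−81) = 81 − 48.6 = 32.4 → 32
  B: 95 + 0.6×(0−95) = 95 − 57 = 38 → 38
rgb(44, 32, 38) = #2C2026.

#2C2026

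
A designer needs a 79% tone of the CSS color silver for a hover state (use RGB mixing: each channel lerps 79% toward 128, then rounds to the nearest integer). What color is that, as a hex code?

#8d8d8d

CSS silver is rgb(192, 192, 192).
Lerp each channel 79% toward 128:
  R: 192 + 0.79×(128−192) = 192 − 50.56 = 141.44 → 141
  G: 192 + 0.79×(128−192) = 192 − 50.56 = 141.44 → 141
  B: 192 + 0.79×(128−192) = 192 − 50.56 = 141.44 → 141
rgb(141, 141, 141) = #8d8d8d.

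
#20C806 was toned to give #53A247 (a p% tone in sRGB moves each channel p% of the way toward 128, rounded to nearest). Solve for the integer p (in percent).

53%

#20C806 is rgb(32, 200, 6); #53A247 is rgb(83, 162, 71).
On the B channel (widest range): 71 ≈ 6 + (p/100)(128 − 6), so p ≈ 100×(71 − 6)/(128 − 6) = 6500/122 = 53.28.
p = 53 reproduces all three channels after rounding.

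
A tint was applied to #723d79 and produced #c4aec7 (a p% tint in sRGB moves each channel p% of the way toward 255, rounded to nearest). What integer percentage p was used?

58%

#723d79 is rgb(114, 61, 121); #c4aec7 is rgb(196, 174, 199).
On the G channel (widest range): 174 ≈ 61 + (p/100)(255 − 61), so p ≈ 100×(174 − 61)/(255 − 61) = 11300/194 = 58.25.
p = 58 reproduces all three channels after rounding.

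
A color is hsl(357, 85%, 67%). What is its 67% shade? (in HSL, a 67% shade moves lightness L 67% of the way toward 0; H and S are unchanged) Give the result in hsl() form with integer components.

L moves 67% from 67 toward 0: 67 − 44.89 = 22.11 → 22.
H and S are unchanged.

hsl(357, 85%, 22%)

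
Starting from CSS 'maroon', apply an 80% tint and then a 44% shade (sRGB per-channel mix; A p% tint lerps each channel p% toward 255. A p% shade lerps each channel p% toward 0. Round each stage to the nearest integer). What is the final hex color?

#817272

CSS maroon is rgb(128, 0, 0).
Lerp each channel 80% toward 255:
  R: 128 + 101.6 = 229.6 → 230
  G: 0 + 0.8×(255−0) = 0 + 204 = 204 → 204
  B: 0 + 0.8×(255−0) = 0 + 204 = 204 → 204
After the tint: rgb(230, 204, 204) = #e6cccc.
A 44% shade moves each channel 44% toward 0:
  R: 230 + 0.44×(0−230) = 230 − 101.2 = 128.8 → 129
  G: 204 + 0.44×(0−204) = 204 − 89.76 = 114.24 → 114
  B: 204 + 0.44×(0−204) = 204 − 89.76 = 114.24 → 114
rgb(129, 114, 114) = #817272.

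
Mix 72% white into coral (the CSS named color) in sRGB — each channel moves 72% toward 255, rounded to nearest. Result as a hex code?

CSS coral is rgb(255, 127, 80).
A 72% tint moves each channel 72% toward 255:
  R: 255 + 0 = 255 → 255
  G: 127 + 0.72×(255−127) = 127 + 92.16 = 219.16 → 219
  B: 80 + 126 = 206 → 206
rgb(255, 219, 206) = #FFDBCE.

#FFDBCE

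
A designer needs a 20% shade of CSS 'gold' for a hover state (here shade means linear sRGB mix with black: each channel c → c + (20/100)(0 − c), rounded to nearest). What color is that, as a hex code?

#ccac00

CSS gold is rgb(255, 215, 0).
A 20% shade moves each channel 20% toward 0:
  R: 255 + 0.2×(0−255) = 255 − 51 = 204 → 204
  G: 215 − 43 = 172 → 172
  B: 0 + 0 = 0 → 0
rgb(204, 172, 0) = #ccac00.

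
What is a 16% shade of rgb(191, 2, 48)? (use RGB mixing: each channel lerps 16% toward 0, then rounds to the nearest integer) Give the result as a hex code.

#a00228

Lerp each channel 16% toward 0:
  R: 191 − 30.56 = 160.44 → 160
  G: 2 − 0.32 = 1.68 → 2
  B: 48 − 7.68 = 40.32 → 40
rgb(160, 2, 40) = #a00228.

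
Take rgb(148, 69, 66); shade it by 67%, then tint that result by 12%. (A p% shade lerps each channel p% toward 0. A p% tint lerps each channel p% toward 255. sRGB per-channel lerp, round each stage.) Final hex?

Per channel, c → c + 0.67(0 − c):
  R: 148 + 0.67×(0−148) = 148 − 99.16 = 48.84 → 49
  G: 69 − 46.23 = 22.77 → 23
  B: 66 + 0.67×(0−66) = 66 − 44.22 = 21.78 → 22
After the shade: rgb(49, 23, 22) = #311716.
Per channel, c → c + 0.12(255 − c):
  R: 49 + 24.72 = 73.72 → 74
  G: 23 + 27.84 = 50.84 → 51
  B: 22 + 0.12×(255−22) = 22 + 27.96 = 49.96 → 50
rgb(74, 51, 50) = #4A3332.

#4A3332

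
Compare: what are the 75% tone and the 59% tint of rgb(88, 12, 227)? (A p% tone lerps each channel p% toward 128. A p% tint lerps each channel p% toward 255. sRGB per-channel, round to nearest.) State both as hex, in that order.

#766399, #BB9BF4

75% tone:
  R: 88 + 0.75×(128−88) = 88 + 30 = 118 → 118
  G: 12 + 0.75×(128−12) = 12 + 87 = 99 → 99
  B: 227 + 0.75×(128−227) = 227 − 74.25 = 152.75 → 153
  → #766399
59% tint:
  R: 88 + 98.53 = 186.53 → 187
  G: 12 + 0.59×(255−12) = 12 + 143.37 = 155.37 → 155
  B: 227 + 16.52 = 243.52 → 244
  → #BB9BF4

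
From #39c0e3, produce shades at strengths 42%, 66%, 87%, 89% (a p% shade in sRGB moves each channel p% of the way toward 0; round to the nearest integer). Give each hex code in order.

#216f84, #13414d, #07191e, #061519

#39c0e3 is rgb(57, 192, 227).
42%: (57 − 23.94 = 33.06→33, 192 − 80.64 = 111.36→111, 227 − 95.34 = 131.66→132) → #216f84
66%: (57 − 37.62 = 19.38→19, 192 − 126.72 = 65.28→65, 227 − 149.82 = 77.18→77) → #13414d
87%: (57 − 49.59 = 7.41→7, 192 − 167.04 = 24.96→25, 227 − 197.49 = 29.51→30) → #07191e
89%: (57 − 50.73 = 6.27→6, 192 − 170.88 = 21.12→21, 227 − 202.03 = 24.97→25) → #061519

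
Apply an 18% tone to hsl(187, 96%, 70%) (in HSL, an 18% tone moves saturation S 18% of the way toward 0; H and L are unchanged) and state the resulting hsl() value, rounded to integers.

S moves 18% from 96 toward 0: 96 − 17.28 = 78.72 → 79.
H and L are unchanged.

hsl(187, 79%, 70%)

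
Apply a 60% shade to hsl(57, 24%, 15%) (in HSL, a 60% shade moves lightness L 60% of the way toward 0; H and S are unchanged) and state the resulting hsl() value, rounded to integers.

hsl(57, 24%, 6%)

L moves 60% from 15 toward 0: 15 − 9 = 6 → 6.
H and S are unchanged.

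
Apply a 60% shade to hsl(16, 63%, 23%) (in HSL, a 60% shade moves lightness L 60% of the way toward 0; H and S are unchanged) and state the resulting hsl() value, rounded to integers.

L moves 60% from 23 toward 0: 23 − 13.8 = 9.2 → 9.
H and S are unchanged.

hsl(16, 63%, 9%)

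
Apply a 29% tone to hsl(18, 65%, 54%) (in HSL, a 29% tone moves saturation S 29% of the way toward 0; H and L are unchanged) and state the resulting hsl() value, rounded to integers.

hsl(18, 46%, 54%)

S moves 29% from 65 toward 0: 65 − 18.85 = 46.15 → 46.
H and L are unchanged.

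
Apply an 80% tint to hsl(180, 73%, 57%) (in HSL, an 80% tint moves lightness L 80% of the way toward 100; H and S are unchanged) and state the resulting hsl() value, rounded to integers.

L moves 80% from 57 toward 100: 57 + 34.4 = 91.4 → 91.
H and S are unchanged.

hsl(180, 73%, 91%)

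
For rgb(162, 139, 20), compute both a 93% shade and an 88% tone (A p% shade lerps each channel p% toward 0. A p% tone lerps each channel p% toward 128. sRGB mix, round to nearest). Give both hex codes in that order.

#0b0a01, #848173

93% shade:
  R: 162 + 0.93×(0−162) = 162 − 150.66 = 11.34 → 11
  G: 139 + 0.93×(0−139) = 139 − 129.27 = 9.73 → 10
  B: 20 + 0.93×(0−20) = 20 − 18.6 = 1.4 → 1
  → #0b0a01
88% tone:
  R: 162 − 29.92 = 132.08 → 132
  G: 139 + 0.88×(128−139) = 139 − 9.68 = 129.32 → 129
  B: 20 + 0.88×(128−20) = 20 + 95.04 = 115.04 → 115
  → #848173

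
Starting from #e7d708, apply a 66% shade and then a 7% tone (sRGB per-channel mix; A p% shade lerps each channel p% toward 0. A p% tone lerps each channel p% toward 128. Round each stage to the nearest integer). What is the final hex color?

#e7d708 is rgb(231, 215, 8).
A 66% shade moves each channel 66% toward 0:
  R: 231 + 0.66×(0−231) = 231 − 152.46 = 78.54 → 79
  G: 215 + 0.66×(0−215) = 215 − 141.9 = 73.1 → 73
  B: 8 + 0.66×(0−8) = 8 − 5.28 = 2.72 → 3
After the shade: rgb(79, 73, 3) = #4f4903.
A 7% tone moves each channel 7% toward 128:
  R: 79 + 0.07×(128−79) = 79 + 3.43 = 82.43 → 82
  G: 73 + 0.07×(128−73) = 73 + 3.85 = 76.85 → 77
  B: 3 + 0.07×(128−3) = 3 + 8.75 = 11.75 → 12
rgb(82, 77, 12) = #524d0c.

#524d0c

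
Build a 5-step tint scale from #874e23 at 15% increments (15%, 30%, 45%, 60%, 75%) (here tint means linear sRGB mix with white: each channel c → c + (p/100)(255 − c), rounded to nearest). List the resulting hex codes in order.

#996944, #ab8365, #bd9e86, #cfb8a7, #e1d3c8

#874e23 is rgb(135, 78, 35).
15%: (135 + 18 = 153→153, 78 + 26.55 = 104.55→105, 35 + 33 = 68→68) → #996944
30%: (135 + 36 = 171→171, 78 + 53.1 = 131.1→131, 35 + 66 = 101→101) → #ab8365
45%: (135 + 54 = 189→189, 78 + 79.65 = 157.65→158, 35 + 99 = 134→134) → #bd9e86
60%: (135 + 72 = 207→207, 78 + 106.2 = 184.2→184, 35 + 132 = 167→167) → #cfb8a7
75%: (135 + 90 = 225→225, 78 + 132.75 = 210.75→211, 35 + 165 = 200→200) → #e1d3c8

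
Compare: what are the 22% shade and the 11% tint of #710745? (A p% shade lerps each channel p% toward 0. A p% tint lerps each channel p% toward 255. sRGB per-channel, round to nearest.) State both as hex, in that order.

#710745 is rgb(113, 7, 69).
22% shade:
  R: 113 − 24.86 = 88.14 → 88
  G: 7 + 0.22×(0−7) = 7 − 1.54 = 5.46 → 5
  B: 69 + 0.22×(0−69) = 69 − 15.18 = 53.82 → 54
  → #580536
11% tint:
  R: 113 + 15.62 = 128.62 → 129
  G: 7 + 0.11×(255−7) = 7 + 27.28 = 34.28 → 34
  B: 69 + 20.46 = 89.46 → 89
  → #812259

#580536, #812259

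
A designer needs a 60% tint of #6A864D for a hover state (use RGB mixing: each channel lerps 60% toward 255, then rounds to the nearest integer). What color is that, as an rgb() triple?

rgb(195, 207, 184)

#6A864D is rgb(106, 134, 77).
A 60% tint moves each channel 60% toward 255:
  R: 106 + 89.4 = 195.4 → 195
  G: 134 + 72.6 = 206.6 → 207
  B: 77 + 0.6×(255−77) = 77 + 106.8 = 183.8 → 184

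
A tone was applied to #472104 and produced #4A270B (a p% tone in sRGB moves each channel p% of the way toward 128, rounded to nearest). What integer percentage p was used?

6%

#472104 is rgb(71, 33, 4); #4A270B is rgb(74, 39, 11).
On the B channel (widest range): 11 ≈ 4 + (p/100)(128 − 4), so p ≈ 100×(11 − 4)/(128 − 4) = 700/124 = 5.65.
p = 6 reproduces all three channels after rounding.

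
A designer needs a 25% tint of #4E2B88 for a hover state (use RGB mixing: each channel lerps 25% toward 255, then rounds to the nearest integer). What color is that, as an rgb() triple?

#4E2B88 is rgb(78, 43, 136).
Lerp each channel 25% toward 255:
  R: 78 + 44.25 = 122.25 → 122
  G: 43 + 0.25×(255−43) = 43 + 53 = 96 → 96
  B: 136 + 29.75 = 165.75 → 166

rgb(122, 96, 166)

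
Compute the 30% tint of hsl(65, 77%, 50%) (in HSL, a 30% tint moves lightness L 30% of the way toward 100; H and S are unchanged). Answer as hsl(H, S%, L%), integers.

hsl(65, 77%, 65%)

L moves 30% from 50 toward 100: 50 + 15 = 65 → 65.
H and S are unchanged.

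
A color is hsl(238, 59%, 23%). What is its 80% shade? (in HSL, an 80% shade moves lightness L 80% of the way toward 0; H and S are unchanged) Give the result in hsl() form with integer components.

L moves 80% from 23 toward 0: 23 − 18.4 = 4.6 → 5.
H and S are unchanged.

hsl(238, 59%, 5%)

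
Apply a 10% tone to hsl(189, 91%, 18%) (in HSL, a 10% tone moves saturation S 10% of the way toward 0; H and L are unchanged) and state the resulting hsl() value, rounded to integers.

hsl(189, 82%, 18%)

S moves 10% from 91 toward 0: 91 − 9.1 = 81.9 → 82.
H and L are unchanged.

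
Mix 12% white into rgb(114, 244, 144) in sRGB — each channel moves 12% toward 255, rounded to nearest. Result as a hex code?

#83f59d

A 12% tint moves each channel 12% toward 255:
  R: 114 + 0.12×(255−114) = 114 + 16.92 = 130.92 → 131
  G: 244 + 0.12×(255−244) = 244 + 1.32 = 245.32 → 245
  B: 144 + 13.32 = 157.32 → 157
rgb(131, 245, 157) = #83f59d.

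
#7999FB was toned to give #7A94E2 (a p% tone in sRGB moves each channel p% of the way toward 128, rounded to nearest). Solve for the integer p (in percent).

20%

#7999FB is rgb(121, 153, 251); #7A94E2 is rgb(122, 148, 226).
On the B channel (widest range): 226 ≈ 251 + (p/100)(128 − 251), so p ≈ 100×(226 − 251)/(128 − 251) = -2500/-123 = 20.33.
p = 20 reproduces all three channels after rounding.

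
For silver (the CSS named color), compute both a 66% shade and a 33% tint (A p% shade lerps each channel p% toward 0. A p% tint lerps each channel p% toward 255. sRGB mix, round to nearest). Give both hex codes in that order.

#414141, #D5D5D5

CSS silver is rgb(192, 192, 192).
66% shade:
  R: 192 + 0.66×(0−192) = 192 − 126.72 = 65.28 → 65
  G: 192 − 126.72 = 65.28 → 65
  B: 192 + 0.66×(0−192) = 192 − 126.72 = 65.28 → 65
  → #414141
33% tint:
  R: 192 + 0.33×(255−192) = 192 + 20.79 = 212.79 → 213
  G: 192 + 20.79 = 212.79 → 213
  B: 192 + 0.33×(255−192) = 192 + 20.79 = 212.79 → 213
  → #D5D5D5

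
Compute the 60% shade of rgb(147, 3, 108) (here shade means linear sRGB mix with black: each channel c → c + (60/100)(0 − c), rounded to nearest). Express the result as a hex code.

Per channel, c → c + 0.6(0 − c):
  R: 147 + 0.6×(0−147) = 147 − 88.2 = 58.8 → 59
  G: 3 + 0.6×(0−3) = 3 − 1.8 = 1.2 → 1
  B: 108 − 64.8 = 43.2 → 43
rgb(59, 1, 43) = #3B012B.

#3B012B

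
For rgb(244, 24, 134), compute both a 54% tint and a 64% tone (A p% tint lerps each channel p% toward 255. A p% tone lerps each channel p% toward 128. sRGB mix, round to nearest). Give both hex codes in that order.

54% tint:
  R: 244 + 0.54×(255−244) = 244 + 5.94 = 249.94 → 250
  G: 24 + 0.54×(255−24) = 24 + 124.74 = 148.74 → 149
  B: 134 + 0.54×(255−134) = 134 + 65.34 = 199.34 → 199
  → #fa95c7
64% tone:
  R: 244 + 0.64×(128−244) = 244 − 74.24 = 169.76 → 170
  G: 24 + 0.64×(128−24) = 24 + 66.56 = 90.56 → 91
  B: 134 + 0.64×(128−134) = 134 − 3.84 = 130.16 → 130
  → #aa5b82

#fa95c7, #aa5b82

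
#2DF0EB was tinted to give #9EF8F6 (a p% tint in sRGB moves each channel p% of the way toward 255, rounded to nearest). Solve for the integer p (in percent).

54%

#2DF0EB is rgb(45, 240, 235); #9EF8F6 is rgb(158, 248, 246).
On the R channel (widest range): 158 ≈ 45 + (p/100)(255 − 45), so p ≈ 100×(158 − 45)/(255 − 45) = 11300/210 = 53.81.
p = 54 reproduces all three channels after rounding.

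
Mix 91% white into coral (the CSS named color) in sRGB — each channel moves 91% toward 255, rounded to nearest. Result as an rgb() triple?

rgb(255, 243, 239)

CSS coral is rgb(255, 127, 80).
A 91% tint moves each channel 91% toward 255:
  R: 255 + 0.91×(255−255) = 255 + 0 = 255 → 255
  G: 127 + 0.91×(255−127) = 127 + 116.48 = 243.48 → 243
  B: 80 + 0.91×(255−80) = 80 + 159.25 = 239.25 → 239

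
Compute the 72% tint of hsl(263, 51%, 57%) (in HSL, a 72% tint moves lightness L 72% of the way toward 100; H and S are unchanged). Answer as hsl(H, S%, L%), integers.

hsl(263, 51%, 88%)

L moves 72% from 57 toward 100: 57 + 30.96 = 87.96 → 88.
H and S are unchanged.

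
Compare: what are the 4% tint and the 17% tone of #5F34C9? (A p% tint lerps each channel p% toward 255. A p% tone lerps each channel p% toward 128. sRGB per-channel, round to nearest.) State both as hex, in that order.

#653CCB, #6541BD

#5F34C9 is rgb(95, 52, 201).
4% tint:
  R: 95 + 0.04×(255−95) = 95 + 6.4 = 101.4 → 101
  G: 52 + 0.04×(255−52) = 52 + 8.12 = 60.12 → 60
  B: 201 + 0.04×(255−201) = 201 + 2.16 = 203.16 → 203
  → #653CCB
17% tone:
  R: 95 + 0.17×(128−95) = 95 + 5.61 = 100.61 → 101
  G: 52 + 12.92 = 64.92 → 65
  B: 201 + 0.17×(128−201) = 201 − 12.41 = 188.59 → 189
  → #6541BD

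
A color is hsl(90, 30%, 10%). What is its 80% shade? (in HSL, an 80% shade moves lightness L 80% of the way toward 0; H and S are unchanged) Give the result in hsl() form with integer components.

L moves 80% from 10 toward 0: 10 − 8 = 2 → 2.
H and S are unchanged.

hsl(90, 30%, 2%)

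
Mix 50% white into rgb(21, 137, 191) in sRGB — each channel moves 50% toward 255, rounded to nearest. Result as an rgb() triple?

rgb(138, 196, 223)

Per channel, c → c + 0.5(255 − c):
  R: 21 + 0.5×(255−21) = 21 + 117 = 138 → 138
  G: 137 + 59 = 196 → 196
  B: 191 + 0.5×(255−191) = 191 + 32 = 223 → 223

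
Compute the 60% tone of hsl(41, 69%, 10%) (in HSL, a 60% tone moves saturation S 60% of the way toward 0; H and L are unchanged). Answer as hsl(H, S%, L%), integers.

S moves 60% from 69 toward 0: 69 − 41.4 = 27.6 → 28.
H and L are unchanged.

hsl(41, 28%, 10%)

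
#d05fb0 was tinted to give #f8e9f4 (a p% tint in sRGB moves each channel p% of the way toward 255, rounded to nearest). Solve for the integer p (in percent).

#d05fb0 is rgb(208, 95, 176); #f8e9f4 is rgb(248, 233, 244).
On the G channel (widest range): 233 ≈ 95 + (p/100)(255 − 95), so p ≈ 100×(233 − 95)/(255 − 95) = 13800/160 = 86.25.
p = 86 reproduces all three channels after rounding.

86%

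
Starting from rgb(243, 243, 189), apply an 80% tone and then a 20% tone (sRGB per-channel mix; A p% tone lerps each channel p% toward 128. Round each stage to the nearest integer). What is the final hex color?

#92928A

Lerp each channel 80% toward 128:
  R: 243 − 92 = 151 → 151
  G: 243 − 92 = 151 → 151
  B: 189 − 48.8 = 140.2 → 140
After the tone: rgb(151, 151, 140) = #97978C.
A 20% tone moves each channel 20% toward 128:
  R: 151 + 0.2×(128−151) = 151 − 4.6 = 146.4 → 146
  G: 151 + 0.2×(128−151) = 151 − 4.6 = 146.4 → 146
  B: 140 − 2.4 = 137.6 → 138
rgb(146, 146, 138) = #92928A.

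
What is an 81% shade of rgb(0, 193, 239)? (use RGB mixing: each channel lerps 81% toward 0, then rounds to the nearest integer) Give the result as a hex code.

An 81% shade moves each channel 81% toward 0:
  R: 0 + 0 = 0 → 0
  G: 193 − 156.33 = 36.67 → 37
  B: 239 − 193.59 = 45.41 → 45
rgb(0, 37, 45) = #00252d.

#00252d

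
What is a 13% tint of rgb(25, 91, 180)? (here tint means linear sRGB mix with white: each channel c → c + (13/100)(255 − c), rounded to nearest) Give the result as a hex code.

A 13% tint moves each channel 13% toward 255:
  R: 25 + 0.13×(255−25) = 25 + 29.9 = 54.9 → 55
  G: 91 + 21.32 = 112.32 → 112
  B: 180 + 9.75 = 189.75 → 190
rgb(55, 112, 190) = #3770BE.

#3770BE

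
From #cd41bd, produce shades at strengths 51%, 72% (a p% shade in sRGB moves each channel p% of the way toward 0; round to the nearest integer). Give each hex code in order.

#cd41bd is rgb(205, 65, 189).
51%: (205 − 104.55 = 100.45→100, 65 − 33.15 = 31.85→32, 189 − 96.39 = 92.61→93) → #64205d
72%: (205 − 147.6 = 57.4→57, 65 − 46.8 = 18.2→18, 189 − 136.08 = 52.92→53) → #391235

#64205d, #391235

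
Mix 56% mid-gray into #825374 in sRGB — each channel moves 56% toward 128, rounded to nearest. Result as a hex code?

#825374 is rgb(130, 83, 116).
A 56% tone moves each channel 56% toward 128:
  R: 130 + 0.56×(128−130) = 130 − 1.12 = 128.88 → 129
  G: 83 + 0.56×(128−83) = 83 + 25.2 = 108.2 → 108
  B: 116 + 0.56×(128−116) = 116 + 6.72 = 122.72 → 123
rgb(129, 108, 123) = #816C7B.

#816C7B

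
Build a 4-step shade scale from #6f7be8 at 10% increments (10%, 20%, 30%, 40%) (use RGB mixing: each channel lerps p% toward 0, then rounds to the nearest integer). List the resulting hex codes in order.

#6f7be8 is rgb(111, 123, 232).
10%: (111 − 11.1 = 99.9→100, 123 − 12.3 = 110.7→111, 232 − 23.2 = 208.8→209) → #646fd1
20%: (111 − 22.2 = 88.8→89, 123 − 24.6 = 98.4→98, 232 − 46.4 = 185.6→186) → #5962ba
30%: (111 − 33.3 = 77.7→78, 123 − 36.9 = 86.1→86, 232 − 69.6 = 162.4→162) → #4e56a2
40%: (111 − 44.4 = 66.6→67, 123 − 49.2 = 73.8→74, 232 − 92.8 = 139.2→139) → #434a8b

#646fd1, #5962ba, #4e56a2, #434a8b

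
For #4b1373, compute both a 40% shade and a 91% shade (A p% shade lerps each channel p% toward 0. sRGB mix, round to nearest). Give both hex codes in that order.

#4b1373 is rgb(75, 19, 115).
40% shade:
  R: 75 − 30 = 45 → 45
  G: 19 − 7.6 = 11.4 → 11
  B: 115 + 0.4×(0−115) = 115 − 46 = 69 → 69
  → #2d0b45
91% shade:
  R: 75 + 0.91×(0−75) = 75 − 68.25 = 6.75 → 7
  G: 19 + 0.91×(0−19) = 19 − 17.29 = 1.71 → 2
  B: 115 − 104.65 = 10.35 → 10
  → #07020a

#2d0b45, #07020a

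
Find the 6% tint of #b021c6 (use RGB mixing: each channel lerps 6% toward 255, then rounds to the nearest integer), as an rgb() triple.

#b021c6 is rgb(176, 33, 198).
A 6% tint moves each channel 6% toward 255:
  R: 176 + 0.06×(255−176) = 176 + 4.74 = 180.74 → 181
  G: 33 + 0.06×(255−33) = 33 + 13.32 = 46.32 → 46
  B: 198 + 0.06×(255−198) = 198 + 3.42 = 201.42 → 201

rgb(181, 46, 201)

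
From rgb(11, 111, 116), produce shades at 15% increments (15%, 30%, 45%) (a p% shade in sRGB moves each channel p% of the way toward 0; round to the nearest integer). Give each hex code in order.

#095E63, #084E51, #063D40

15%: (11 − 1.65 = 9.35→9, 111 − 16.65 = 94.35→94, 116 − 17.4 = 98.6→99) → #095E63
30%: (11 − 3.3 = 7.7→8, 111 − 33.3 = 77.7→78, 116 − 34.8 = 81.2→81) → #084E51
45%: (11 − 4.95 = 6.05→6, 111 − 49.95 = 61.05→61, 116 − 52.2 = 63.8→64) → #063D40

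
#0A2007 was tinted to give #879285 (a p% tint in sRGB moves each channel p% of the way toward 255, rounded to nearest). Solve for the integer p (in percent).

#0A2007 is rgb(10, 32, 7); #879285 is rgb(135, 146, 133).
On the B channel (widest range): 133 ≈ 7 + (p/100)(255 − 7), so p ≈ 100×(133 − 7)/(255 − 7) = 12600/248 = 50.81.
p = 51 reproduces all three channels after rounding.

51%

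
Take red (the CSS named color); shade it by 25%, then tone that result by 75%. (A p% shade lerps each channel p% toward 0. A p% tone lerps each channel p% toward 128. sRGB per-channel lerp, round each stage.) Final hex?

#906060

CSS red is rgb(255, 0, 0).
Per channel, c → c + 0.25(0 − c):
  R: 255 − 63.75 = 191.25 → 191
  G: 0 + 0.25×(0−0) = 0 + 0 = 0 → 0
  B: 0 + 0 = 0 → 0
After the shade: rgb(191, 0, 0) = #BF0000.
A 75% tone moves each channel 75% toward 128:
  R: 191 − 47.25 = 143.75 → 144
  G: 0 + 0.75×(128−0) = 0 + 96 = 96 → 96
  B: 0 + 0.75×(128−0) = 0 + 96 = 96 → 96
rgb(144, 96, 96) = #906060.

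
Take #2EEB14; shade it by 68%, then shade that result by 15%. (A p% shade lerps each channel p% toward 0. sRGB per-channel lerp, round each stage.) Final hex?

#0D4005

#2EEB14 is rgb(46, 235, 20).
Lerp each channel 68% toward 0:
  R: 46 − 31.28 = 14.72 → 15
  G: 235 − 159.8 = 75.2 → 75
  B: 20 − 13.6 = 6.4 → 6
After the shade: rgb(15, 75, 6) = #0F4B06.
A 15% shade moves each channel 15% toward 0:
  R: 15 − 2.25 = 12.75 → 13
  G: 75 + 0.15×(0−75) = 75 − 11.25 = 63.75 → 64
  B: 6 + 0.15×(0−6) = 6 − 0.9 = 5.1 → 5
rgb(13, 64, 5) = #0D4005.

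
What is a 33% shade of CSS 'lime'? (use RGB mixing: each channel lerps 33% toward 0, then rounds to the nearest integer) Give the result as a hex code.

#00AB00

CSS lime is rgb(0, 255, 0).
A 33% shade moves each channel 33% toward 0:
  R: 0 + 0.33×(0−0) = 0 + 0 = 0 → 0
  G: 255 + 0.33×(0−255) = 255 − 84.15 = 170.85 → 171
  B: 0 + 0 = 0 → 0
rgb(0, 171, 0) = #00AB00.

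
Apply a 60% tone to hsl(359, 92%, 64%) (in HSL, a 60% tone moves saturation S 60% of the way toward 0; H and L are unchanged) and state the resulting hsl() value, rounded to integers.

S moves 60% from 92 toward 0: 92 − 55.2 = 36.8 → 37.
H and L are unchanged.

hsl(359, 37%, 64%)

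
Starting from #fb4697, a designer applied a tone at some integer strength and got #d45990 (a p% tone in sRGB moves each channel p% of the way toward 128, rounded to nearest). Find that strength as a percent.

32%

#fb4697 is rgb(251, 70, 151); #d45990 is rgb(212, 89, 144).
On the R channel (widest range): 212 ≈ 251 + (p/100)(128 − 251), so p ≈ 100×(212 − 251)/(128 − 251) = -3900/-123 = 31.71.
p = 32 reproduces all three channels after rounding.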